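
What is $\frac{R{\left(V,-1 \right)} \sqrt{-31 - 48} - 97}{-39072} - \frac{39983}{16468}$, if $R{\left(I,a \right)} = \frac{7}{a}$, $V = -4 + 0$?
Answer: $- \frac{390154595}{160859424} + \frac{7 i \sqrt{79}}{39072} \approx -2.4254 + 0.0015924 i$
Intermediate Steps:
$V = -4$
$\frac{R{\left(V,-1 \right)} \sqrt{-31 - 48} - 97}{-39072} - \frac{39983}{16468} = \frac{\frac{7}{-1} \sqrt{-31 - 48} - 97}{-39072} - \frac{39983}{16468} = \left(7 \left(-1\right) \sqrt{-79} - 97\right) \left(- \frac{1}{39072}\right) - \frac{39983}{16468} = \left(- 7 i \sqrt{79} - 97\right) \left(- \frac{1}{39072}\right) - \frac{39983}{16468} = \left(-97 - 7 i \sqrt{79}\right) \left(- \frac{1}{39072}\right) - \frac{39983}{16468} = \left(\frac{97}{39072} + \frac{7 i \sqrt{79}}{39072}\right) - \frac{39983}{16468} = - \frac{390154595}{160859424} + \frac{7 i \sqrt{79}}{39072}$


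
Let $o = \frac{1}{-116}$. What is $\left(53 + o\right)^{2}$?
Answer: $\frac{37785609}{13456} \approx 2808.1$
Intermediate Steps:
$o = - \frac{1}{116} \approx -0.0086207$
$\left(53 + o\right)^{2} = \left(53 - \frac{1}{116}\right)^{2} = \left(\frac{6147}{116}\right)^{2} = \frac{37785609}{13456}$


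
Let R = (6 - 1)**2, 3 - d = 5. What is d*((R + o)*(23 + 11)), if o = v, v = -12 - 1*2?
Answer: -748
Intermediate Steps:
d = -2 (d = 3 - 1*5 = 3 - 5 = -2)
R = 25 (R = 5**2 = 25)
v = -14 (v = -12 - 2 = -14)
o = -14
d*((R + o)*(23 + 11)) = -2*(25 - 14)*(23 + 11) = -22*34 = -2*374 = -748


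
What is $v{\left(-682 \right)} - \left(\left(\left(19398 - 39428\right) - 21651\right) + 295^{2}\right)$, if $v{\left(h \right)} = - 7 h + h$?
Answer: $-41252$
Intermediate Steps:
$v{\left(h \right)} = - 6 h$
$v{\left(-682 \right)} - \left(\left(\left(19398 - 39428\right) - 21651\right) + 295^{2}\right) = \left(-6\right) \left(-682\right) - \left(\left(\left(19398 - 39428\right) - 21651\right) + 295^{2}\right) = 4092 - \left(\left(-20030 - 21651\right) + 87025\right) = 4092 - \left(-41681 + 87025\right) = 4092 - 45344 = -41252$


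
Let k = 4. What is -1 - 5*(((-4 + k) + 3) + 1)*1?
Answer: -21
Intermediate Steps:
-1 - 5*(((-4 + k) + 3) + 1)*1 = -1 - 5*(((-4 + 4) + 3) + 1)*1 = -1 - 5*((0 + 3) + 1)*1 = -1 - 5*(3 + 1)*1 = -1 - 5*4*1 = -1 - 20*1 = -1 - 20 = -21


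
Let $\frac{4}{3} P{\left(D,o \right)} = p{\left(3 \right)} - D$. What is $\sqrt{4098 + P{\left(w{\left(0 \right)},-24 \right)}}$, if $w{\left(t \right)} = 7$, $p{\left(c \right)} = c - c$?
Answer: $\frac{3 \sqrt{1819}}{2} \approx 63.975$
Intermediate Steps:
$p{\left(c \right)} = 0$
$P{\left(D,o \right)} = - \frac{3 D}{4}$ ($P{\left(D,o \right)} = \frac{3 \left(0 - D\right)}{4} = \frac{3 \left(- D\right)}{4} = - \frac{3 D}{4}$)
$\sqrt{4098 + P{\left(w{\left(0 \right)},-24 \right)}} = \sqrt{4098 - \frac{21}{4}} = \sqrt{\frac{16371}{4}} = \frac{3 \sqrt{1819}}{2}$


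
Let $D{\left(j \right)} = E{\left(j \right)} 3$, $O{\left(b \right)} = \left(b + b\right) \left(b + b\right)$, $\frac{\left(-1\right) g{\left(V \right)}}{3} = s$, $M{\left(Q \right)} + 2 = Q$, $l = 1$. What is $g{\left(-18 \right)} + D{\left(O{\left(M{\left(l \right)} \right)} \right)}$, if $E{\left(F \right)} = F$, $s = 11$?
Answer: $-21$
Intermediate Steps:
$M{\left(Q \right)} = -2 + Q$
$g{\left(V \right)} = -33$ ($g{\left(V \right)} = \left(-3\right) 11 = -33$)
$O{\left(b \right)} = 4 b^{2}$ ($O{\left(b \right)} = 2 b 2 b = 4 b^{2}$)
$D{\left(j \right)} = 3 j$ ($D{\left(j \right)} = j 3 = 3 j$)
$g{\left(-18 \right)} + D{\left(O{\left(M{\left(l \right)} \right)} \right)} = -33 + 3 \cdot 4 \left(-2 + 1\right)^{2} = -33 + 3 \cdot 4 \left(-1\right)^{2} = -33 + 3 \cdot 4 \cdot 1 = -33 + 3 \cdot 4 = -33 + 12 = -21$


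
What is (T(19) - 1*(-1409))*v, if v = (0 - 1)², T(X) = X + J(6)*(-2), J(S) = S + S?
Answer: 1404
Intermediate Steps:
J(S) = 2*S
T(X) = -24 + X (T(X) = X + (2*6)*(-2) = X + 12*(-2) = X - 24 = -24 + X)
v = 1 (v = (-1)² = 1)
(T(19) - 1*(-1409))*v = ((-24 + 19) - 1*(-1409))*1 = (-5 + 1409)*1 = 1404*1 = 1404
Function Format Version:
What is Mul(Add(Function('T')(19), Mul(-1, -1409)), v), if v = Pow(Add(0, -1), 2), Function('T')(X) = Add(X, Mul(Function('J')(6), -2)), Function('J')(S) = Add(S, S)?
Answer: 1404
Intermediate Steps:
Function('J')(S) = Mul(2, S)
Function('T')(X) = Add(-24, X) (Function('T')(X) = Add(X, Mul(Mul(2, 6), -2)) = Add(X, Mul(12, -2)) = Add(X, -24) = Add(-24, X))
v = 1 (v = Pow(-1, 2) = 1)
Mul(Add(Function('T')(19), Mul(-1, -1409)), v) = Mul(Add(Add(-24, 19), Mul(-1, -1409)), 1) = Mul(Add(-5, 1409), 1) = Mul(1404, 1) = 1404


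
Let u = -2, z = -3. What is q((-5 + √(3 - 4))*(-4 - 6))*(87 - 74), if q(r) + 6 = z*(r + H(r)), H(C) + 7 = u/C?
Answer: -3507/2 + 3903*I/10 ≈ -1753.5 + 390.3*I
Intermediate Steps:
H(C) = -7 - 2/C
q(r) = 15 - 3*r + 6/r (q(r) = -6 - 3*(r + (-7 - 2/r)) = -6 - 3*(-7 + r - 2/r) = -6 + (21 - 3*r + 6/r) = 15 - 3*r + 6/r)
q((-5 + √(3 - 4))*(-4 - 6))*(87 - 74) = (15 - 3*(-5 + √(3 - 4))*(-4 - 6) + 6/(((-5 + √(3 - 4))*(-4 - 6))))*(87 - 74) = (15 - 3*(-5 + √(-1))*(-10) + 6/(((-5 + √(-1))*(-10))))*13 = (15 - 3*(-5 + I)*(-10) + 6/(((-5 + I)*(-10))))*13 = (15 - 3*(50 - 10*I) + 6/(50 - 10*I))*13 = (15 + (-150 + 30*I) + 6*((50 + 10*I)/2600))*13 = (15 + (-150 + 30*I) + 3*(50 + 10*I)/1300)*13 = (-135 + 30*I + 3*(50 + 10*I)/1300)*13 = -1755 + 390*I + 3*(50 + 10*I)/100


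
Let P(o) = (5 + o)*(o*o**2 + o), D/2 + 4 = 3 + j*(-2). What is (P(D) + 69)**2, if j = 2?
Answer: 26204161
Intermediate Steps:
D = -10 (D = -8 + 2*(3 + 2*(-2)) = -8 + 2*(3 - 4) = -8 + 2*(-1) = -8 - 2 = -10)
P(o) = (5 + o)*(o + o**3) (P(o) = (5 + o)*(o**3 + o) = (5 + o)*(o + o**3))
(P(D) + 69)**2 = (-10*(5 - 10 + (-10)**3 + 5*(-10)**2) + 69)**2 = (-10*(5 - 10 - 1000 + 5*100) + 69)**2 = (-10*(5 - 10 - 1000 + 500) + 69)**2 = (-10*(-505) + 69)**2 = (5050 + 69)**2 = 5119**2 = 26204161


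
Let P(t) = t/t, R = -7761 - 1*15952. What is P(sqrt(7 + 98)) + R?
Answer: -23712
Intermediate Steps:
R = -23713 (R = -7761 - 15952 = -23713)
P(t) = 1
P(sqrt(7 + 98)) + R = 1 - 23713 = -23712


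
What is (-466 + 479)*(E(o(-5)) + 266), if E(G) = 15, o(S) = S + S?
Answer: 3653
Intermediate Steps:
o(S) = 2*S
(-466 + 479)*(E(o(-5)) + 266) = (-466 + 479)*(15 + 266) = 13*281 = 3653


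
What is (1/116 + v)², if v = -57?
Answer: 43705321/13456 ≈ 3248.0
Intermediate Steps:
(1/116 + v)² = (1/116 - 57)² = (-6611/116)² = 43705321/13456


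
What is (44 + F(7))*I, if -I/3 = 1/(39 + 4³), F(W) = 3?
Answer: -141/103 ≈ -1.3689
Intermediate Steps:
I = -3/103 (I = -3/(39 + 4³) = -3/(39 + 64) = -3/103 ≈ -0.029126)
(44 + F(7))*I = (44 + 3)*(-3/103) = 47*(-3/103) = -141/103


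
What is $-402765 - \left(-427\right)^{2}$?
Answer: $-585094$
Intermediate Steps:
$-402765 - \left(-427\right)^{2} = -402765 - 182329 = -585094$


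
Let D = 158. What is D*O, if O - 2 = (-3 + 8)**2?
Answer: 4266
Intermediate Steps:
O = 27 (O = 2 + (-3 + 8)**2 = 2 + 5**2 = 2 + 25 = 27)
D*O = 158*27 = 4266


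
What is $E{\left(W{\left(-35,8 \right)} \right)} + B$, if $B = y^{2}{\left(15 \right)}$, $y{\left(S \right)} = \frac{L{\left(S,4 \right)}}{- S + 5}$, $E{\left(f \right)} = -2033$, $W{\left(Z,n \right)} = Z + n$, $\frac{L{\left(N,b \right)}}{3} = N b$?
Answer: $-1709$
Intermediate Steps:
$L{\left(N,b \right)} = 3 N b$
$y{\left(S \right)} = \frac{12 S}{5 - S}$ ($y{\left(S \right)} = \frac{3 S 4}{- S + 5} = \frac{12 S}{5 - S}$)
$B = 324$ ($B = \left(\left(-12\right) 15 \frac{1}{-5 + 15}\right)^{2} = \left(\left(-12\right) 15 \cdot \frac{1}{10}\right)^{2} = \left(-18\right)^{2} = 324$)
$E{\left(W{\left(-35,8 \right)} \right)} + B = -2033 + 324 = -1709$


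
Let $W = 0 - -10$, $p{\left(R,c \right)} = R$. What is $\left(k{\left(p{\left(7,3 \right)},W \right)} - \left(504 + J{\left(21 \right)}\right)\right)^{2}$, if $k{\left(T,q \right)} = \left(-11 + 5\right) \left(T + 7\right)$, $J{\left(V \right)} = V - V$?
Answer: $345744$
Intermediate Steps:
$J{\left(V \right)} = 0$
$W = 10$ ($W = 0 + 10 = 10$)
$k{\left(T,q \right)} = -42 - 6 T$ ($k{\left(T,q \right)} = - 6 \left(7 + T\right) = -42 - 6 T$)
$\left(k{\left(p{\left(7,3 \right)},W \right)} - \left(504 + J{\left(21 \right)}\right)\right)^{2} = \left(\left(-42 - 42\right) - 504\right)^{2} = \left(\left(-42 - 42\right) + \left(-504 + 0\right)\right)^{2} = \left(-84 - 504\right)^{2} = \left(-588\right)^{2} = 345744$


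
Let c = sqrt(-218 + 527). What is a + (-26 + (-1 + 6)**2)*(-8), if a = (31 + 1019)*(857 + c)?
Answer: 899858 + 1050*sqrt(309) ≈ 9.1832e+5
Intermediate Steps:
c = sqrt(309) ≈ 17.578
a = 899850 + 1050*sqrt(309) (a = (31 + 1019)*(857 + sqrt(309)) = 1050*(857 + sqrt(309)) = 899850 + 1050*sqrt(309) ≈ 9.1831e+5)
a + (-26 + (-1 + 6)**2)*(-8) = (899850 + 1050*sqrt(309)) + (-26 + (-1 + 6)**2)*(-8) = (899850 + 1050*sqrt(309)) + (-26 + 5**2)*(-8) = (899850 + 1050*sqrt(309)) + (-26 + 25)*(-8) = (899850 + 1050*sqrt(309)) - 1*(-8) = (899850 + 1050*sqrt(309)) + 8 = 899858 + 1050*sqrt(309)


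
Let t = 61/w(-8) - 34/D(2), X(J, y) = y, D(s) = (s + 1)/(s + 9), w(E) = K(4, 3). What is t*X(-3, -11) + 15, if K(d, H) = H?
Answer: 3488/3 ≈ 1162.7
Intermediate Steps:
w(E) = 3
D(s) = (1 + s)/(9 + s)
t = -313/3 (t = 61/3 - 34*(9 + 2)/(1 + 2) = 61*(⅓) - 34/(3/11) = 61/3 - 34/((1/11)*3) = 61/3 - 34/3/11 = 61/3 - 34*11/3 = 61/3 - 374/3 = -313/3 ≈ -104.33)
t*X(-3, -11) + 15 = -313/3*(-11) + 15 = 3443/3 + 15 = 3488/3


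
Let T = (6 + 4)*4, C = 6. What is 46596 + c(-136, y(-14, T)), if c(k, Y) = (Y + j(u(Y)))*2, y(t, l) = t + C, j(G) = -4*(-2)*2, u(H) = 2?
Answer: 46612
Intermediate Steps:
j(G) = 16 (j(G) = 8*2 = 16)
T = 40 (T = 10*4 = 40)
y(t, l) = 6 + t (y(t, l) = t + 6 = 6 + t)
c(k, Y) = 32 + 2*Y (c(k, Y) = (Y + 16)*2 = (16 + Y)*2 = 32 + 2*Y)
46596 + c(-136, y(-14, T)) = 46596 + (32 + 2*(6 - 14)) = 46596 + (32 + 2*(-8)) = 46596 + (32 - 16) = 46596 + 16 = 46612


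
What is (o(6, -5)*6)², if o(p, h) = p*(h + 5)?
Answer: 0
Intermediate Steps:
o(p, h) = p*(5 + h)
(o(6, -5)*6)² = ((6*(5 - 5))*6)² = ((6*0)*6)² = (0*6)² = 0² = 0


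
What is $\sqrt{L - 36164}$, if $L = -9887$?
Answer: $i \sqrt{46051} \approx 214.59 i$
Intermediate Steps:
$\sqrt{L - 36164} = \sqrt{-9887 - 36164} = \sqrt{-46051} = i \sqrt{46051}$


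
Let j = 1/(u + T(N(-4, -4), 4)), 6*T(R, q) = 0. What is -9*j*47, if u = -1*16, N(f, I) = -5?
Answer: 423/16 ≈ 26.438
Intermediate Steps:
T(R, q) = 0 (T(R, q) = (1/6)*0 = 0)
u = -16
j = -1/16 (j = 1/(-16 + 0) = 1/(-16) = -1/16 ≈ -0.062500)
-9*j*47 = -9*(-1/16)*47 = (9/16)*47 = 423/16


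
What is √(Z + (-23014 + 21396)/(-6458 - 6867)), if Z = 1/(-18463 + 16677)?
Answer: √2738176357774/4759690 ≈ 0.34766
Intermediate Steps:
Z = -1/1786 (Z = 1/(-1786) = -1/1786 ≈ -0.00055991)
√(Z + (-23014 + 21396)/(-6458 - 6867)) = √(-1/1786 + (-23014 + 21396)/(-6458 - 6867)) = √(-1/1786 - 1618/(-13325)) = √(-1/1786 - 1618*(-1/13325)) = √(-1/1786 + 1618/13325) = √(2876423/23798450) = √2738176357774/4759690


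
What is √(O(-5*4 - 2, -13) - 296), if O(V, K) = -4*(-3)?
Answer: 2*I*√71 ≈ 16.852*I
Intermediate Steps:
O(V, K) = 12
√(O(-5*4 - 2, -13) - 296) = √(12 - 296) = √(-284) = 2*I*√71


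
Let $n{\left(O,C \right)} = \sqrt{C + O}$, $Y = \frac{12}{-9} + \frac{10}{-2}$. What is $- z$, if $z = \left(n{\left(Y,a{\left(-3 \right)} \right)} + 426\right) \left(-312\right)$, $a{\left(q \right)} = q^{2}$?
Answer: $132912 + 208 \sqrt{6} \approx 1.3342 \cdot 10^{5}$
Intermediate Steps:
$Y = - \frac{19}{3}$ ($Y = 12 \left(- \frac{1}{9}\right) + 10 \left(- \frac{1}{2}\right) = - \frac{4}{3} - 5 = - \frac{19}{3} \approx -6.3333$)
$z = -132912 - 208 \sqrt{6}$ ($z = \left(\sqrt{\left(-3\right)^{2} - \frac{19}{3}} + 426\right) \left(-312\right) = \left(\sqrt{9 - \frac{19}{3}} + 426\right) \left(-312\right) = \left(\sqrt{\frac{8}{3}} + 426\right) \left(-312\right) = \left(\frac{2 \sqrt{6}}{3} + 426\right) \left(-312\right) = \left(426 + \frac{2 \sqrt{6}}{3}\right) \left(-312\right) = -132912 - 208 \sqrt{6} \approx -1.3342 \cdot 10^{5}$)
$- z = - (-132912 - 208 \sqrt{6}) = 132912 + 208 \sqrt{6}$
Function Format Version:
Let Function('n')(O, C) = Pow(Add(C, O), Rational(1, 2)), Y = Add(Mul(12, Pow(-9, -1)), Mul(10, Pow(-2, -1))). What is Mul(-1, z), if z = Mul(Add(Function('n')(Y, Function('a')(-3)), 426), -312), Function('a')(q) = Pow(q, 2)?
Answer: Add(132912, Mul(208, Pow(6, Rational(1, 2)))) ≈ 1.3342e+5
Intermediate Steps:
Y = Rational(-19, 3) (Y = Add(Mul(12, Rational(-1, 9)), Mul(10, Rational(-1, 2))) = Add(Rational(-4, 3), -5) = Rational(-19, 3) ≈ -6.3333)
z = Add(-132912, Mul(-208, Pow(6, Rational(1, 2)))) (z = Mul(Add(Pow(Add(Pow(-3, 2), Rational(-19, 3)), Rational(1, 2)), 426), -312) = Mul(Add(Pow(Add(9, Rational(-19, 3)), Rational(1, 2)), 426), -312) = Mul(Add(Pow(Rational(8, 3), Rational(1, 2)), 426), -312) = Mul(Add(Mul(Rational(2, 3), Pow(6, Rational(1, 2))), 426), -312) = Mul(Add(426, Mul(Rational(2, 3), Pow(6, Rational(1, 2)))), -312) = Add(-132912, Mul(-208, Pow(6, Rational(1, 2)))) ≈ -1.3342e+5)
Mul(-1, z) = Mul(-1, Add(-132912, Mul(-208, Pow(6, Rational(1, 2))))) = Add(132912, Mul(208, Pow(6, Rational(1, 2))))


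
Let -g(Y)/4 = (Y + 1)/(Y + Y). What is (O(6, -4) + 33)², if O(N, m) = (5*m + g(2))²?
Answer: 315844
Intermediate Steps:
g(Y) = -2*(1 + Y)/Y (g(Y) = -4*(Y + 1)/(Y + Y) = -4*(1 + Y)/(2*Y) = -4*(1 + Y)*1/(2*Y) = -2*(1 + Y)/Y)
O(N, m) = (-3 + 5*m)² (O(N, m) = (5*m + (-2 - 2/2))² = (5*m + (-2 - 2*½))² = (5*m + (-2 - 1))² = (5*m - 3)² = (-3 + 5*m)²)
(O(6, -4) + 33)² = ((3 - 5*(-4))² + 33)² = ((3 + 20)² + 33)² = (23² + 33)² = (529 + 33)² = 562² = 315844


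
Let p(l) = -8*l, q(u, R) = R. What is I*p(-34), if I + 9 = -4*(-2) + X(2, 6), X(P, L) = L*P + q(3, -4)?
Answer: 1904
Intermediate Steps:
X(P, L) = -4 + L*P (X(P, L) = L*P - 4 = -4 + L*P)
I = 7 (I = -9 + (-4*(-2) + (-4 + 6*2)) = -9 + (8 + (-4 + 12)) = -9 + (8 + 8) = -9 + 16 = 7)
I*p(-34) = 7*(-8*(-34)) = 7*272 = 1904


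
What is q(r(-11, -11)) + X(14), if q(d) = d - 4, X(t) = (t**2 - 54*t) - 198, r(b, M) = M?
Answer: -773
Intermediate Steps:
X(t) = -198 + t**2 - 54*t
q(d) = -4 + d
q(r(-11, -11)) + X(14) = (-4 - 11) + (-198 + 14**2 - 54*14) = -15 + (-198 + 196 - 756) = -15 - 758 = -773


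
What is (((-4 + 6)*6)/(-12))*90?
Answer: -90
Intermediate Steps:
(((-4 + 6)*6)/(-12))*90 = -6/6*90 = -1/12*12*90 = -1*90 = -90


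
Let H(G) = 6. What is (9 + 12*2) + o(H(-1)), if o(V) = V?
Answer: 39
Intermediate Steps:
(9 + 12*2) + o(H(-1)) = (9 + 12*2) + 6 = (9 + 24) + 6 = 33 + 6 = 39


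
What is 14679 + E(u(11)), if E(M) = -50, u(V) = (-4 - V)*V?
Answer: 14629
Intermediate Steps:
u(V) = V*(-4 - V)
14679 + E(u(11)) = 14679 - 50 = 14629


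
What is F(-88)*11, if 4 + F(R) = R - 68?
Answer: -1760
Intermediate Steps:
F(R) = -72 + R (F(R) = -4 + (R - 68) = -4 + (-68 + R) = -72 + R)
F(-88)*11 = (-72 - 88)*11 = -160*11 = -1760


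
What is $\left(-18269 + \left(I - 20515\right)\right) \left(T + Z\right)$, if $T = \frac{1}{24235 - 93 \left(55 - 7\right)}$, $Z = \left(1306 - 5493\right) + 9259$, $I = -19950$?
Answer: $- \frac{5889758182542}{19771} \approx -2.979 \cdot 10^{8}$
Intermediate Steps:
$Z = 5072$ ($Z = -4187 + 9259 = 5072$)
$T = \frac{1}{19771}$ ($T = \frac{1}{24235 - 4464} = \frac{1}{19771} \approx 5.0579 \cdot 10^{-5}$)
$\left(-18269 + \left(I - 20515\right)\right) \left(T + Z\right) = \left(-18269 - 40465\right) \left(\frac{1}{19771} + 5072\right) = \left(-18269 - 40465\right) \frac{100278513}{19771} = \left(-58734\right) \frac{100278513}{19771} = - \frac{5889758182542}{19771}$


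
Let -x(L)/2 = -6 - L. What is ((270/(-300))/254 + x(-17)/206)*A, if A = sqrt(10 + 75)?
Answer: -28867*sqrt(85)/261620 ≈ -1.0173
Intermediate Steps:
x(L) = 12 + 2*L (x(L) = -2*(-6 - L) = 12 + 2*L)
A = sqrt(85) ≈ 9.2195
((270/(-300))/254 + x(-17)/206)*A = ((270/(-300))/254 + (12 + 2*(-17))/206)*sqrt(85) = ((270*(-1/300))*(1/254) + (12 - 34)*(1/206))*sqrt(85) = (-9/10*1/254 - 22*1/206)*sqrt(85) = (-9/2540 - 11/103)*sqrt(85) = -28867*sqrt(85)/261620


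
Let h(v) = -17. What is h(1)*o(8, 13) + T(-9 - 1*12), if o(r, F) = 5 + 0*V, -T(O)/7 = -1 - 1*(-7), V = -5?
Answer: -127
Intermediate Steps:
T(O) = -42 (T(O) = -7*(-1 - 1*(-7)) = -7*(-1 + 7) = -7*6 = -42)
o(r, F) = 5 (o(r, F) = 5 + 0*(-5) = 5 + 0 = 5)
h(1)*o(8, 13) + T(-9 - 1*12) = -17*5 - 42 = -85 - 42 = -127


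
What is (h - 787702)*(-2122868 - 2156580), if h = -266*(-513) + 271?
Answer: 2785805102904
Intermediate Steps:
h = 136729 (h = 136458 + 271 = 136729)
(h - 787702)*(-2122868 - 2156580) = (136729 - 787702)*(-2122868 - 2156580) = -650973*(-4279448) = 2785805102904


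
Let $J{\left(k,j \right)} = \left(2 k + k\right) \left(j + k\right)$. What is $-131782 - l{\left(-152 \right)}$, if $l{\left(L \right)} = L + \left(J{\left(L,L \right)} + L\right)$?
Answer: $-270102$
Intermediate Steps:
$J{\left(k,j \right)} = 3 k \left(j + k\right)$
$l{\left(L \right)} = 2 L + 6 L^{2}$ ($l{\left(L \right)} = L + \left(3 L \left(L + L\right) + L\right) = L + \left(3 L 2 L + L\right) = L + \left(6 L^{2} + L\right) = L + \left(L + 6 L^{2}\right) = 2 L + 6 L^{2}$)
$-131782 - l{\left(-152 \right)} = -131782 - 2 \left(-152\right) \left(1 + 3 \left(-152\right)\right) = -131782 - 2 \left(-152\right) \left(1 - 456\right) = -131782 - 2 \left(-152\right) \left(-455\right) = -131782 - 138320 = -270102$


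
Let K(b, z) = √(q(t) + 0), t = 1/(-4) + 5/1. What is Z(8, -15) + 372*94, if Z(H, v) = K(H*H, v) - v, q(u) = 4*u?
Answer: 34983 + √19 ≈ 34987.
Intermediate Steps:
t = 19/4 (t = 1*(-¼) + 5*1 = -¼ + 5 = 19/4 ≈ 4.7500)
K(b, z) = √19 (K(b, z) = √(4*(19/4) + 0) = √(19 + 0) = √19)
Z(H, v) = √19 - v
Z(8, -15) + 372*94 = (√19 - 1*(-15)) + 372*94 = (√19 + 15) + 34968 = (15 + √19) + 34968 = 34983 + √19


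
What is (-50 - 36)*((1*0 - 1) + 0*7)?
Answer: 86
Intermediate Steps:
(-50 - 36)*((1*0 - 1) + 0*7) = -86*((0 - 1) + 0) = -86*(-1 + 0) = -86*(-1) = 86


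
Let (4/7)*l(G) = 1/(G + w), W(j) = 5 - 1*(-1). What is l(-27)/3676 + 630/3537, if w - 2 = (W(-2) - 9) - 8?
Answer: 12350443/69344064 ≈ 0.17810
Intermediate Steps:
W(j) = 6 (W(j) = 5 + 1 = 6)
w = -9 (w = 2 + ((6 - 9) - 8) = 2 + (-3 - 8) = 2 - 11 = -9)
l(G) = 7/(4*(-9 + G)) (l(G) = 7/(4*(G - 9)) = 7/(4*(-9 + G)))
l(-27)/3676 + 630/3537 = (7/(4*(-9 - 27)))/3676 + 630/3537 = ((7/4)/(-36))*(1/3676) + 630*(1/3537) = ((7/4)*(-1/36))*(1/3676) + 70/393 = -7/144*1/3676 + 70/393 = -7/529344 + 70/393 = 12350443/69344064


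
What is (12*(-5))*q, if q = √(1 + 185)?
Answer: -60*√186 ≈ -818.29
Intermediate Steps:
q = √186 ≈ 13.638
(12*(-5))*q = (12*(-5))*√186 = -60*√186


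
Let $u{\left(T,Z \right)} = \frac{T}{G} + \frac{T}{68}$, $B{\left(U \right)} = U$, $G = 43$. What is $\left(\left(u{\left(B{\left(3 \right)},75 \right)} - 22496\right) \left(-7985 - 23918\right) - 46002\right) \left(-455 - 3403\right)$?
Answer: $- \frac{4047775210903485}{1462} \approx -2.7687 \cdot 10^{12}$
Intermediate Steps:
$u{\left(T,Z \right)} = \frac{111 T}{2924}$ ($u{\left(T,Z \right)} = \frac{T}{43} + \frac{T}{68} = \frac{111 T}{2924}$)
$\left(\left(u{\left(B{\left(3 \right)},75 \right)} - 22496\right) \left(-7985 - 23918\right) - 46002\right) \left(-455 - 3403\right) = \left(\left(\frac{111}{2924} \cdot 3 - 22496\right) \left(-7985 - 23918\right) - 46002\right) \left(-455 - 3403\right) = \left(\left(\frac{333}{2924} - 22496\right) \left(-31903\right) - 46002\right) \left(-3858\right) = \left(\left(- \frac{65777971}{2924}\right) \left(-31903\right) - 46002\right) \left(-3858\right) = \left(\frac{2098514608813}{2924} - 46002\right) \left(-3858\right) = \frac{2098380098965}{2924} \left(-3858\right) = - \frac{4047775210903485}{1462}$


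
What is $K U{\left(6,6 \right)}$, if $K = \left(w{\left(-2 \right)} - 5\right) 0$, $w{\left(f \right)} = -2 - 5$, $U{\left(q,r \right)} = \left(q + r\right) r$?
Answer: $0$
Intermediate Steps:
$U{\left(q,r \right)} = r \left(q + r\right)$
$w{\left(f \right)} = -7$
$K = 0$ ($K = \left(-7 - 5\right) 0 = \left(-12\right) 0 = 0$)
$K U{\left(6,6 \right)} = 0 \cdot 6 \left(6 + 6\right) = 0 \cdot 6 \cdot 12 = 0 \cdot 72 = 0$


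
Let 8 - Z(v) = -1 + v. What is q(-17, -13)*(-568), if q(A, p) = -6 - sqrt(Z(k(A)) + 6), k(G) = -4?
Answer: 3408 + 568*sqrt(19) ≈ 5883.9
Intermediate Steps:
Z(v) = 9 - v (Z(v) = 8 - (-1 + v) = 8 + (1 - v) = 9 - v)
q(A, p) = -6 - sqrt(19) (q(A, p) = -6 - sqrt((9 - 1*(-4)) + 6) = -6 - sqrt((9 + 4) + 6) = -6 - sqrt(13 + 6) = -6 - sqrt(19))
q(-17, -13)*(-568) = (-6 - sqrt(19))*(-568) = 3408 + 568*sqrt(19)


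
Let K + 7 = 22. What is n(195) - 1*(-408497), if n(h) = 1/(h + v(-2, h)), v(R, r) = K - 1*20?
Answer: 77614431/190 ≈ 4.0850e+5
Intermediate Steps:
K = 15 (K = -7 + 22 = 15)
v(R, r) = -5 (v(R, r) = 15 - 1*20 = 15 - 20 = -5)
n(h) = 1/(-5 + h) (n(h) = 1/(h - 5) = 1/(-5 + h))
n(195) - 1*(-408497) = 1/(-5 + 195) - 1*(-408497) = 1/190 + 408497 = 77614431/190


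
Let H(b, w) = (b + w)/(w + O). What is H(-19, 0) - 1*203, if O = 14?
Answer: -2861/14 ≈ -204.36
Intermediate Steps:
H(b, w) = (b + w)/(14 + w) (H(b, w) = (b + w)/(w + 14) = (b + w)/(14 + w))
H(-19, 0) - 1*203 = (-19 + 0)/(14 + 0) - 1*203 = -19/14 - 203 = -2861/14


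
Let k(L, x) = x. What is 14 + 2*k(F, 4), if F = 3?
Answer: 22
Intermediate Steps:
14 + 2*k(F, 4) = 14 + 2*4 = 14 + 8 = 22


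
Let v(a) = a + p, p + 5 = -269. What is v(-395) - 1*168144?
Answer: -168813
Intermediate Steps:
p = -274 (p = -5 - 269 = -274)
v(a) = -274 + a (v(a) = a - 274 = -274 + a)
v(-395) - 1*168144 = (-274 - 395) - 1*168144 = -669 - 168144 = -168813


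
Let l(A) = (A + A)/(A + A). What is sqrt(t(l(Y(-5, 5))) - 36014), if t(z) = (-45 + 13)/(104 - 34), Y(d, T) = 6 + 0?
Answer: I*sqrt(44117710)/35 ≈ 189.77*I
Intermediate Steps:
Y(d, T) = 6
l(A) = 1 (l(A) = (2*A)/((2*A)) = (2*A)*(1/(2*A)) = 1)
t(z) = -16/35 (t(z) = -32/70 = -32*1/70 = -16/35)
sqrt(t(l(Y(-5, 5))) - 36014) = sqrt(-16/35 - 36014) = sqrt(-1260506/35) = I*sqrt(44117710)/35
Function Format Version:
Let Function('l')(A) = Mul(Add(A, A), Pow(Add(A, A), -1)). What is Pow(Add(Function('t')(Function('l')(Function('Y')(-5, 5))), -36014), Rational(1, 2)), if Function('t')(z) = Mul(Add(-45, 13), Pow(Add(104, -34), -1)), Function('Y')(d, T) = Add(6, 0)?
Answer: Mul(Rational(1, 35), I, Pow(44117710, Rational(1, 2))) ≈ Mul(189.77, I)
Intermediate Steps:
Function('Y')(d, T) = 6
Function('l')(A) = 1 (Function('l')(A) = Mul(Mul(2, A), Pow(Mul(2, A), -1)) = Mul(Mul(2, A), Mul(Rational(1, 2), Pow(A, -1))) = 1)
Function('t')(z) = Rational(-16, 35) (Function('t')(z) = Mul(-32, Pow(70, -1)) = Mul(-32, Rational(1, 70)) = Rational(-16, 35))
Pow(Add(Function('t')(Function('l')(Function('Y')(-5, 5))), -36014), Rational(1, 2)) = Pow(Add(Rational(-16, 35), -36014), Rational(1, 2)) = Pow(Rational(-1260506, 35), Rational(1, 2)) = Mul(Rational(1, 35), I, Pow(44117710, Rational(1, 2)))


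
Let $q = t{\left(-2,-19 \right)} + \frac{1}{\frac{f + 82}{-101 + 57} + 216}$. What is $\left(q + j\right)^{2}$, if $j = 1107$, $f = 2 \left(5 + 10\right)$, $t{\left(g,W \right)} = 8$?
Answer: $\frac{6854086316961}{5513104} \approx 1.2432 \cdot 10^{6}$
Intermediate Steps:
$f = 30$ ($f = 2 \cdot 15 = 30$)
$q = \frac{18795}{2348}$ ($q = 8 + \frac{1}{\frac{30 + 82}{-101 + 57} + 216} = 8 + \frac{1}{\frac{112}{-44} + 216} = 8 + \frac{1}{112 \left(- \frac{1}{44}\right) + 216} = 8 + \frac{1}{- \frac{28}{11} + 216} = 8 + \frac{1}{\frac{2348}{11}} = 8 + \frac{11}{2348} = \frac{18795}{2348} \approx 8.0047$)
$\left(q + j\right)^{2} = \left(\frac{18795}{2348} + 1107\right)^{2} = \left(\frac{2618031}{2348}\right)^{2} = \frac{6854086316961}{5513104}$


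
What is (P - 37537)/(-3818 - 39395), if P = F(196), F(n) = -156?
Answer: 37693/43213 ≈ 0.87226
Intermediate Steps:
P = -156
(P - 37537)/(-3818 - 39395) = (-156 - 37537)/(-3818 - 39395) = -37693/(-43213) = -37693*(-1/43213) = 37693/43213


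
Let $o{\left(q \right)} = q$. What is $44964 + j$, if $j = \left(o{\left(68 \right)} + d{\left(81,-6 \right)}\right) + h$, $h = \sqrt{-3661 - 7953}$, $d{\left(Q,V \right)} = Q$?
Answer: $45113 + i \sqrt{11614} \approx 45113.0 + 107.77 i$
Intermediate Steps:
$h = i \sqrt{11614}$ ($h = \sqrt{-11614} = i \sqrt{11614} \approx 107.77 i$)
$j = 149 + i \sqrt{11614}$ ($j = \left(68 + 81\right) + i \sqrt{11614} = 149 + i \sqrt{11614} \approx 149.0 + 107.77 i$)
$44964 + j = 44964 + \left(149 + i \sqrt{11614}\right) = 45113 + i \sqrt{11614}$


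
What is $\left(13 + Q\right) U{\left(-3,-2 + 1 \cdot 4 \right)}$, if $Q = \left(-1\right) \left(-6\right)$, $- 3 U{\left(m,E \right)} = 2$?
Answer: $- \frac{38}{3} \approx -12.667$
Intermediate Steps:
$U{\left(m,E \right)} = - \frac{2}{3}$ ($U{\left(m,E \right)} = \left(- \frac{1}{3}\right) 2 = - \frac{2}{3}$)
$Q = 6$
$\left(13 + Q\right) U{\left(-3,-2 + 1 \cdot 4 \right)} = \left(13 + 6\right) \left(- \frac{2}{3}\right) = 19 \left(- \frac{2}{3}\right) = - \frac{38}{3}$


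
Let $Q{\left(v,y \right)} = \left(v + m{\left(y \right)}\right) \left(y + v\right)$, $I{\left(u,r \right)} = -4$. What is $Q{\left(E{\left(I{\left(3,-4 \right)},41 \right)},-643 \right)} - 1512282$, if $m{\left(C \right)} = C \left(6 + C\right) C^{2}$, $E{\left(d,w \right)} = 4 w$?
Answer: $-81116251493799$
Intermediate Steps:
$m{\left(C \right)} = C^{3} \left(6 + C\right)$
$Q{\left(v,y \right)} = \left(v + y\right) \left(v + y^{3} \left(6 + y\right)\right)$ ($Q{\left(v,y \right)} = \left(v + y^{3} \left(6 + y\right)\right) \left(y + v\right) = \left(v + y^{3} \left(6 + y\right)\right) \left(v + y\right) = \left(v + y\right) \left(v + y^{3} \left(6 + y\right)\right)$)
$Q{\left(E{\left(I{\left(3,-4 \right)},41 \right)},-643 \right)} - 1512282 = \left(\left(4 \cdot 41\right)^{2} + 4 \cdot 41 \left(-643\right) + \left(-643\right)^{4} \left(6 - 643\right) + 4 \cdot 41 \left(-643\right)^{3} \left(6 - 643\right)\right) - 1512282 = \left(164^{2} + 164 \left(-643\right) + 170940075601 \left(-637\right) + 164 \left(-265847707\right) \left(-637\right)\right) - 1512282 = \left(26896 - 105452 - 108888828157837 + 27772578254876\right) - 1512282 = -81116249981517 - 1512282 = -81116251493799$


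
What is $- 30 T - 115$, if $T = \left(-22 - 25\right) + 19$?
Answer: $725$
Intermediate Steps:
$T = -28$ ($T = \left(-22 - 25\right) + 19 = -47 + 19 = -28$)
$- 30 T - 115 = \left(-30\right) \left(-28\right) - 115 = 840 - 115 = 725$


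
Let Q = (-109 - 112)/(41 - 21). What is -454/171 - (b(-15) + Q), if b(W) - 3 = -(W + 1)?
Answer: -29429/3420 ≈ -8.6050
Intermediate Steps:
Q = -221/20 ≈ -11.050
b(W) = 2 - W (b(W) = 3 - (W + 1) = 3 - (1 + W) = 3 + (-1 - W) = 2 - W)
-454/171 - (b(-15) + Q) = -454/171 - ((2 - 1*(-15)) - 221/20) = -454*1/171 - ((2 + 15) - 221/20) = -454/171 - (17 - 221/20) = -454/171 - 1*119/20 = -454/171 - 119/20 = -29429/3420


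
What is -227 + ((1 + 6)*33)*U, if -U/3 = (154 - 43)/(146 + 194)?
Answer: -154103/340 ≈ -453.24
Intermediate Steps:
U = -333/340 (U = -3*(154 - 43)/(146 + 194) = -333/340 ≈ -0.97941)
-227 + ((1 + 6)*33)*U = -227 + ((1 + 6)*33)*(-333/340) = -227 + (7*33)*(-333/340) = -227 + 231*(-333/340) = -227 - 76923/340 = -154103/340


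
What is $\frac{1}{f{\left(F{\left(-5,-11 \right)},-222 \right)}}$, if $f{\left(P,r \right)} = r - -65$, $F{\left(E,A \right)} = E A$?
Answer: $- \frac{1}{157} \approx -0.0063694$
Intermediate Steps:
$F{\left(E,A \right)} = A E$
$f{\left(P,r \right)} = 65 + r$ ($f{\left(P,r \right)} = r + 65 = 65 + r$)
$\frac{1}{f{\left(F{\left(-5,-11 \right)},-222 \right)}} = \frac{1}{65 - 222} = \frac{1}{-157} = - \frac{1}{157}$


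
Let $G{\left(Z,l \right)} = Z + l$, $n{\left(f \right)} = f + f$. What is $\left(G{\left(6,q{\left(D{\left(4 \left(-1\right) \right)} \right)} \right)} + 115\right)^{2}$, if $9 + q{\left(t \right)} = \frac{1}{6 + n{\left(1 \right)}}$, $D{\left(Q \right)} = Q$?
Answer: $\frac{804609}{64} \approx 12572.0$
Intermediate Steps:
$n{\left(f \right)} = 2 f$
$q{\left(t \right)} = - \frac{71}{8}$ ($q{\left(t \right)} = -9 + \frac{1}{6 + 2 \cdot 1} = -9 + \frac{1}{6 + 2} = -9 + \frac{1}{8} = - \frac{71}{8}$)
$\left(G{\left(6,q{\left(D{\left(4 \left(-1\right) \right)} \right)} \right)} + 115\right)^{2} = \left(\left(6 - \frac{71}{8}\right) + 115\right)^{2} = \left(- \frac{23}{8} + 115\right)^{2} = \left(\frac{897}{8}\right)^{2} = \frac{804609}{64}$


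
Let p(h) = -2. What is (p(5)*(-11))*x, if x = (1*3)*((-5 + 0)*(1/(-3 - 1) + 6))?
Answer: -3795/2 ≈ -1897.5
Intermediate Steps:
x = -345/4 (x = 3*(-5*(1/(-4) + 6)) = 3*(-5*(-¼ + 6)) = 3*(-5*23/4) = 3*(-115/4) = -345/4 ≈ -86.250)
(p(5)*(-11))*x = -2*(-11)*(-345/4) = 22*(-345/4) = -3795/2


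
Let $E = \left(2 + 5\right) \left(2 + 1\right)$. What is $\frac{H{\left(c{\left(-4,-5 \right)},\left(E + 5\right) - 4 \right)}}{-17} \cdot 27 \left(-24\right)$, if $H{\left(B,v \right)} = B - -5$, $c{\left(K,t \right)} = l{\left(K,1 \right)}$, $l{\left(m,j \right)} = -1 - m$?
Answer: $\frac{5184}{17} \approx 304.94$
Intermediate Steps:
$c{\left(K,t \right)} = -1 - K$
$E = 21$ ($E = 7 \cdot 3 = 21$)
$H{\left(B,v \right)} = 5 + B$ ($H{\left(B,v \right)} = B + 5 = 5 + B$)
$\frac{H{\left(c{\left(-4,-5 \right)},\left(E + 5\right) - 4 \right)}}{-17} \cdot 27 \left(-24\right) = \frac{5 - -3}{-17} \cdot 27 \left(-24\right) = \left(5 + \left(-1 + 4\right)\right) \left(- \frac{1}{17}\right) 27 \left(-24\right) = \left(5 + 3\right) \left(- \frac{1}{17}\right) 27 \left(-24\right) = 8 \left(- \frac{1}{17}\right) 27 \left(-24\right) = \left(- \frac{8}{17}\right) 27 \left(-24\right) = \left(- \frac{216}{17}\right) \left(-24\right) = \frac{5184}{17}$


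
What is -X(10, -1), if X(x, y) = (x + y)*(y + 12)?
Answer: -99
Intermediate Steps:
X(x, y) = (12 + y)*(x + y) (X(x, y) = (x + y)*(12 + y) = (12 + y)*(x + y))
-X(10, -1) = -((-1)² + 12*10 + 12*(-1) + 10*(-1)) = -(1 + 120 - 12 - 10) = -1*99 = -99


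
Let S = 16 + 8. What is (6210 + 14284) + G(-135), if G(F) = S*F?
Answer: 17254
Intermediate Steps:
S = 24
G(F) = 24*F
(6210 + 14284) + G(-135) = (6210 + 14284) + 24*(-135) = 20494 - 3240 = 17254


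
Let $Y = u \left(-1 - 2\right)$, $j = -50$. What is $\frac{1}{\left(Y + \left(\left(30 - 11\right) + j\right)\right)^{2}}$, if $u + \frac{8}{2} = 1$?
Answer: $\frac{1}{484} \approx 0.0020661$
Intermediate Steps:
$u = -3$ ($u = -4 + 1 = -3$)
$Y = 9$ ($Y = - 3 \left(-1 - 2\right) = \left(-3\right) \left(-3\right) = 9$)
$\frac{1}{\left(Y + \left(\left(30 - 11\right) + j\right)\right)^{2}} = \frac{1}{\left(9 + \left(\left(30 - 11\right) - 50\right)\right)^{2}} = \frac{1}{\left(9 + \left(19 - 50\right)\right)^{2}} = \frac{1}{\left(9 - 31\right)^{2}} = \frac{1}{\left(-22\right)^{2}} = \frac{1}{484}$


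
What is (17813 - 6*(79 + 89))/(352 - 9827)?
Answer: -3361/1895 ≈ -1.7736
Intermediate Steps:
(17813 - 6*(79 + 89))/(352 - 9827) = (17813 - 6*168)/(-9475) = (17813 - 1008)*(-1/9475) = 16805*(-1/9475) = -3361/1895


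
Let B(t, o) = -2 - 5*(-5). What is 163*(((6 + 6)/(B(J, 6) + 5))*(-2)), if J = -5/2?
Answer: -978/7 ≈ -139.71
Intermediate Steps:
J = -5/2 (J = -5*½ = -5/2 ≈ -2.5000)
B(t, o) = 23 (B(t, o) = -2 + 25 = 23)
163*(((6 + 6)/(B(J, 6) + 5))*(-2)) = 163*(((6 + 6)/(23 + 5))*(-2)) = 163*((12/28)*(-2)) = 163*((12*(1/28))*(-2)) = 163*((3/7)*(-2)) = 163*(-6/7) = -978/7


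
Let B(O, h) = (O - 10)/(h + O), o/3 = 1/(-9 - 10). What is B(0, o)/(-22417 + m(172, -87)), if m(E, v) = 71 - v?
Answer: -190/66777 ≈ -0.0028453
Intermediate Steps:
o = -3/19 (o = 3/(-9 - 10) = 3/(-19) = 3*(-1/19) = -3/19 ≈ -0.15789)
B(O, h) = (-10 + O)/(O + h)
B(0, o)/(-22417 + m(172, -87)) = ((-10 + 0)/(0 - 3/19))/(-22417 + (71 - 1*(-87))) = (-10/(-3/19))/(-22417 + (71 + 87)) = (-19/3*(-10))/(-22417 + 158) = (190/3)/(-22259) = -1/22259*190/3 = -190/66777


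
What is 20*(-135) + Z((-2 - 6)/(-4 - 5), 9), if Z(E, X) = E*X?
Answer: -2692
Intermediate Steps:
20*(-135) + Z((-2 - 6)/(-4 - 5), 9) = 20*(-135) + ((-2 - 6)/(-4 - 5))*9 = -2700 - 8/(-9)*9 = -2700 - 8*(-1/9)*9 = -2700 + (8/9)*9 = -2700 + 8 = -2692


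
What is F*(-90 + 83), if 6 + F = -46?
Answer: 364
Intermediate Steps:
F = -52 (F = -6 - 46 = -52)
F*(-90 + 83) = -52*(-90 + 83) = -52*(-7) = 364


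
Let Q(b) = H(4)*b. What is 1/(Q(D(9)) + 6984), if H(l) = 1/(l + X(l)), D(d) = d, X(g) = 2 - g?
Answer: 2/13977 ≈ 0.00014309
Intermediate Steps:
H(l) = ½ (H(l) = 1/(l + (2 - l)) = 1/2 = ½)
Q(b) = b/2
1/(Q(D(9)) + 6984) = 1/((½)*9 + 6984) = 1/(9/2 + 6984) = 1/(13977/2) = 2/13977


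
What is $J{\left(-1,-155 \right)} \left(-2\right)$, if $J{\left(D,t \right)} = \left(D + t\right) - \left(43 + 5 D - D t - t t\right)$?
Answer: $-47972$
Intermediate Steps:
$J{\left(D,t \right)} = -43 + t + t^{2} - 4 D + D t$ ($J{\left(D,t \right)} = \left(D + t\right) - \left(43 - t^{2} + 5 D - D t\right) = \left(D + t\right) + \left(-43 + t^{2} - 5 D + D t\right) = -43 + t + t^{2} - 4 D + D t$)
$J{\left(-1,-155 \right)} \left(-2\right) = \left(-43 - 155 + \left(-155\right)^{2} - -4 - -155\right) \left(-2\right) = \left(-43 - 155 + 24025 + 4 + 155\right) \left(-2\right) = 23986 \left(-2\right) = -47972$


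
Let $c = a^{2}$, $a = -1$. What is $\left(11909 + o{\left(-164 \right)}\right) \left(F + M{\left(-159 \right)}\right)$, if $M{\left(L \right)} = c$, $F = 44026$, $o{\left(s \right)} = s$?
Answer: $517097115$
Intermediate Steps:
$c = 1$ ($c = \left(-1\right)^{2} = 1$)
$M{\left(L \right)} = 1$
$\left(11909 + o{\left(-164 \right)}\right) \left(F + M{\left(-159 \right)}\right) = \left(11909 - 164\right) \left(44026 + 1\right) = 11745 \cdot 44027 = 517097115$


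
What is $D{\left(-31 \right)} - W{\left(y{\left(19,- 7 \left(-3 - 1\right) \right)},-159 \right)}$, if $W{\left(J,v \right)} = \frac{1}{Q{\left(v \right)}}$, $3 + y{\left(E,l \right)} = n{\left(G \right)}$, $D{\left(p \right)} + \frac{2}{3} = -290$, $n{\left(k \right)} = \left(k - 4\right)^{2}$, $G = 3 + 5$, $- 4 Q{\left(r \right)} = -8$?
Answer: $- \frac{1747}{6} \approx -291.17$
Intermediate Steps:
$Q{\left(r \right)} = 2$ ($Q{\left(r \right)} = \left(- \frac{1}{4}\right) \left(-8\right) = 2$)
$G = 8$
$n{\left(k \right)} = \left(-4 + k\right)^{2}$
$D{\left(p \right)} = - \frac{872}{3}$ ($D{\left(p \right)} = - \frac{2}{3} - 290 = - \frac{872}{3}$)
$y{\left(E,l \right)} = 13$ ($y{\left(E,l \right)} = -3 + \left(-4 + 8\right)^{2} = -3 + 4^{2} = -3 + 16 = 13$)
$W{\left(J,v \right)} = \frac{1}{2}$
$D{\left(-31 \right)} - W{\left(y{\left(19,- 7 \left(-3 - 1\right) \right)},-159 \right)} = - \frac{872}{3} - \frac{1}{2} = - \frac{1747}{6}$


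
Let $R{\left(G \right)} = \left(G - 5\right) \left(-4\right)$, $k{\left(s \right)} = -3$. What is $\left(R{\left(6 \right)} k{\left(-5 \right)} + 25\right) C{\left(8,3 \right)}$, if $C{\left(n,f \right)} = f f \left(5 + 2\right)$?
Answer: $2331$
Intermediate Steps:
$R{\left(G \right)} = 20 - 4 G$ ($R{\left(G \right)} = \left(-5 + G\right) \left(-4\right) = 20 - 4 G$)
$C{\left(n,f \right)} = 7 f^{2}$ ($C{\left(n,f \right)} = f^{2} \cdot 7 = 7 f^{2}$)
$\left(R{\left(6 \right)} k{\left(-5 \right)} + 25\right) C{\left(8,3 \right)} = \left(\left(20 - 24\right) \left(-3\right) + 25\right) 7 \cdot 3^{2} = \left(\left(20 - 24\right) \left(-3\right) + 25\right) 7 \cdot 9 = \left(\left(-4\right) \left(-3\right) + 25\right) 63 = \left(12 + 25\right) 63 = 37 \cdot 63 = 2331$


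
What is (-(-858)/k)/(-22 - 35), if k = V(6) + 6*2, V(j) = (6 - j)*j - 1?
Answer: -26/19 ≈ -1.3684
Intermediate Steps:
V(j) = -1 + j*(6 - j) (V(j) = j*(6 - j) - 1 = -1 + j*(6 - j))
k = 11 (k = (-1 - 1*6² + 6*6) + 6*2 = (-1 - 1*36 + 36) + 12 = (-1 - 36 + 36) + 12 = -1 + 12 = 11)
(-(-858)/k)/(-22 - 35) = (-(-858)/11)/(-22 - 35) = -(-858)/11/(-57) = -33*(-26/11)*(-1/57) = 78*(-1/57) = -26/19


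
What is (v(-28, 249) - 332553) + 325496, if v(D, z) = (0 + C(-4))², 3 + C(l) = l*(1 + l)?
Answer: -6976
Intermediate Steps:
C(l) = -3 + l*(1 + l)
v(D, z) = 81 (v(D, z) = (0 + (-3 - 4 + (-4)²))² = (0 + (-3 - 4 + 16))² = (0 + 9)² = 9² = 81)
(v(-28, 249) - 332553) + 325496 = (81 - 332553) + 325496 = -332472 + 325496 = -6976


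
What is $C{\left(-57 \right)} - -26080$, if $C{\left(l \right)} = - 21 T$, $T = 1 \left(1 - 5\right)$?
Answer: $26164$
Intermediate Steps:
$T = -4$ ($T = 1 \left(-4\right) = -4$)
$C{\left(l \right)} = 84$ ($C{\left(l \right)} = \left(-21\right) \left(-4\right) = 84$)
$C{\left(-57 \right)} - -26080 = 84 - -26080 = 84 + 26080 = 26164$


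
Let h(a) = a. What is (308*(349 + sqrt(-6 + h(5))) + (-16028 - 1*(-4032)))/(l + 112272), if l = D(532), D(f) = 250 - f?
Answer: 15916/18665 + 154*I/55995 ≈ 0.85272 + 0.0027502*I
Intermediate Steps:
l = -282 (l = 250 - 1*532 = 250 - 532 = -282)
(308*(349 + sqrt(-6 + h(5))) + (-16028 - 1*(-4032)))/(l + 112272) = (308*(349 + sqrt(-6 + 5)) + (-16028 - 1*(-4032)))/(-282 + 112272) = (308*(349 + sqrt(-1)) + (-16028 + 4032))/111990 = (308*(349 + I) - 11996)*(1/111990) = ((107492 + 308*I) - 11996)*(1/111990) = (95496 + 308*I)*(1/111990) = 15916/18665 + 154*I/55995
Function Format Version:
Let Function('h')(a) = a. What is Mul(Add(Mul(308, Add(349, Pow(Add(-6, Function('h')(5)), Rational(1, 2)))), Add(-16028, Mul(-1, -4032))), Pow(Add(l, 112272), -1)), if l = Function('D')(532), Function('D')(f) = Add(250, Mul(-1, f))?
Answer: Add(Rational(15916, 18665), Mul(Rational(154, 55995), I)) ≈ Add(0.85272, Mul(0.0027502, I))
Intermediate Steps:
l = -282 (l = Add(250, Mul(-1, 532)) = Add(250, -532) = -282)
Mul(Add(Mul(308, Add(349, Pow(Add(-6, Function('h')(5)), Rational(1, 2)))), Add(-16028, Mul(-1, -4032))), Pow(Add(l, 112272), -1)) = Mul(Add(Mul(308, Add(349, Pow(Add(-6, 5), Rational(1, 2)))), Add(-16028, Mul(-1, -4032))), Pow(Add(-282, 112272), -1)) = Mul(Add(Mul(308, Add(349, Pow(-1, Rational(1, 2)))), Add(-16028, 4032)), Pow(111990, -1)) = Mul(Add(Mul(308, Add(349, I)), -11996), Rational(1, 111990)) = Mul(Add(Add(107492, Mul(308, I)), -11996), Rational(1, 111990)) = Mul(Add(95496, Mul(308, I)), Rational(1, 111990)) = Add(Rational(15916, 18665), Mul(Rational(154, 55995), I))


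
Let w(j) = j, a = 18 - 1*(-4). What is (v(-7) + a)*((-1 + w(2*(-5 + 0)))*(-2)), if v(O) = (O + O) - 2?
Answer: 132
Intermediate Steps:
a = 22 (a = 18 + 4 = 22)
v(O) = -2 + 2*O (v(O) = 2*O - 2 = -2 + 2*O)
(v(-7) + a)*((-1 + w(2*(-5 + 0)))*(-2)) = ((-2 + 2*(-7)) + 22)*((-1 + 2*(-5 + 0))*(-2)) = ((-2 - 14) + 22)*((-1 + 2*(-5))*(-2)) = (-16 + 22)*((-1 - 10)*(-2)) = 6*(-11*(-2)) = 6*22 = 132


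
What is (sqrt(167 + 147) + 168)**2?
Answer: (168 + sqrt(314))**2 ≈ 34492.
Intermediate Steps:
(sqrt(167 + 147) + 168)**2 = (sqrt(314) + 168)**2 = (168 + sqrt(314))**2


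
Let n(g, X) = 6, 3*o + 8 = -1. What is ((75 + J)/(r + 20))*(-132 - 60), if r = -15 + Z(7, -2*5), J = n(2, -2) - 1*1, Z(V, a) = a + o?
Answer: 1920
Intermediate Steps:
o = -3 (o = -8/3 + (⅓)*(-1) = -8/3 - ⅓ = -3)
Z(V, a) = -3 + a (Z(V, a) = a - 3 = -3 + a)
J = 5 (J = 6 - 1*1 = 6 - 1 = 5)
r = -28 (r = -15 + (-3 - 2*5) = -15 + (-3 - 10) = -15 - 13 = -28)
((75 + J)/(r + 20))*(-132 - 60) = ((75 + 5)/(-28 + 20))*(-132 - 60) = (80/(-8))*(-192) = (80*(-⅛))*(-192) = -10*(-192) = 1920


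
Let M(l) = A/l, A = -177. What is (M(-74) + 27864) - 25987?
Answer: 139075/74 ≈ 1879.4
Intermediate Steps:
M(l) = -177/l
(M(-74) + 27864) - 25987 = (-177/(-74) + 27864) - 25987 = (-177*(-1/74) + 27864) - 25987 = (177/74 + 27864) - 25987 = 2062113/74 - 25987 = 139075/74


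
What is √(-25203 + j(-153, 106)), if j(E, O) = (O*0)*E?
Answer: I*√25203 ≈ 158.75*I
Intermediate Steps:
j(E, O) = 0 (j(E, O) = 0*E = 0)
√(-25203 + j(-153, 106)) = √(-25203 + 0) = √(-25203) = I*√25203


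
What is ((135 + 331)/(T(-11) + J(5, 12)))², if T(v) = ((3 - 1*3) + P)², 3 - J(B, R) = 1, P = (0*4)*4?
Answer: 54289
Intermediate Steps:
P = 0 (P = 0*4 = 0)
J(B, R) = 2 (J(B, R) = 3 - 1*1 = 3 - 1 = 2)
T(v) = 0 (T(v) = ((3 - 1*3) + 0)² = ((3 - 3) + 0)² = (0 + 0)² = 0² = 0)
((135 + 331)/(T(-11) + J(5, 12)))² = ((135 + 331)/(0 + 2))² = (466/2)² = (466*(½))² = 233² = 54289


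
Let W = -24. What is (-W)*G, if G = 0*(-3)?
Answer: 0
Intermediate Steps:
G = 0
(-W)*G = -1*(-24)*0 = 24*0 = 0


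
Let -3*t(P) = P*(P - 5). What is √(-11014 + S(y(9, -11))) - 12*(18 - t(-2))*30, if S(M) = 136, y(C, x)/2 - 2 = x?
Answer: -8160 + 7*I*√222 ≈ -8160.0 + 104.3*I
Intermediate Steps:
y(C, x) = 4 + 2*x
t(P) = -P*(-5 + P)/3 (t(P) = -P*(P - 5)/3 = -P*(-5 + P)/3)
√(-11014 + S(y(9, -11))) - 12*(18 - t(-2))*30 = √(-11014 + 136) - 12*(18 - (-2)*(5 - 1*(-2))/3)*30 = √(-10878) - 12*(18 - (-2)*(5 + 2)/3)*30 = 7*I*√222 - 12*(18 - (-2)*7/3)*30 = 7*I*√222 - 12*(18 - 1*(-14/3))*30 = 7*I*√222 - 12*(18 + 14/3)*30 = 7*I*√222 - 12*68/3*30 = 7*I*√222 - 272*30 = 7*I*√222 - 8160 = -8160 + 7*I*√222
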